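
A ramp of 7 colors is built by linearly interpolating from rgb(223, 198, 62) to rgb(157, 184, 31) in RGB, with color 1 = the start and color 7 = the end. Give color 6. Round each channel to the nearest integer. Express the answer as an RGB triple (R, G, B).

(168, 186, 36)

With 7 swatches and endpoints inclusive, swatch 6 sits at t = (6 − 1)/(7 − 1) = 5/6 ≈ 0.8333.
R = 223 + 0.8333 × (157 − 223) = 168.002 → 168
G = 198 + 0.8333 × (184 − 198) = 186.334 → 186
B = 62 + 0.8333 × (31 − 62) = 36.168 → 36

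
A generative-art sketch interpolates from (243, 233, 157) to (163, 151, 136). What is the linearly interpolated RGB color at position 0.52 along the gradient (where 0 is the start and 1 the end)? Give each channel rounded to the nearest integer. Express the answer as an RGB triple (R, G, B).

R = 243 + 0.52 × (163 − 243) = 243 + 0.52 × -80 = 201.4 → 201
G = 233 + 0.52 × (151 − 233) = 233 + 0.52 × -82 = 190.36 → 190
B = 157 + 0.52 × (136 − 157) = 157 + 0.52 × -21 = 146.08 → 146
So the blended color is (201, 190, 146), about #c9be92.

(201, 190, 146)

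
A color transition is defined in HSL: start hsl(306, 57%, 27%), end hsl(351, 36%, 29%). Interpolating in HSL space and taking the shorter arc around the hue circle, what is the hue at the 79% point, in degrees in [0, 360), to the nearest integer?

342

Hue arc: Δh = 351 − 306 = 45° (|Δh| ≤ 180, already the shorter path).
H = 306 + 0.79 × (45) = 341.55 → 342°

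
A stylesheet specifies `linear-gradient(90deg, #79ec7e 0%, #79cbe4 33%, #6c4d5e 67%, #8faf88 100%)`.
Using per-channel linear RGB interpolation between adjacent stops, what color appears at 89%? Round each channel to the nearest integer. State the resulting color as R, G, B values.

(131, 142, 122)

89% lies between the 67% and 100% stops, so the local fraction is t = (89 − 67)/(100 − 67) = 22/33 ≈ 0.6667.
#6c4d5e → (108, 77, 94); #8faf88 → (143, 175, 136).
R = 108 + 0.6667 × (143 − 108) = 131.334 → 131
G = 77 + 0.6667 × (175 − 77) = 142.337 → 142
B = 94 + 0.6667 × (136 − 94) = 122.001 → 122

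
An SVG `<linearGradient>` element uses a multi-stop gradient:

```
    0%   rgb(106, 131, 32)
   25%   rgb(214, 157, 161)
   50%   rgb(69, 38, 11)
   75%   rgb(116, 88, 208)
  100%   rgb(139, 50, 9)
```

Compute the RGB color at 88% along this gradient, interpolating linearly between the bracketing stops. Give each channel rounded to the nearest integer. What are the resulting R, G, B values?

(128, 68, 105)

88% lies between the 75% and 100% stops, so the local fraction is t = (88 − 75)/(100 − 75) = 13/25 ≈ 0.52.
R = 116 + 0.52 × (139 − 116) = 127.96 → 128
G = 88 + 0.52 × (50 − 88) = 68.24 → 68
B = 208 + 0.52 × (9 − 208) = 104.52 → 105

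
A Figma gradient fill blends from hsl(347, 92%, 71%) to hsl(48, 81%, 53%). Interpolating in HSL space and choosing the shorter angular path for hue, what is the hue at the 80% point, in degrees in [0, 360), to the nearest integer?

36

Hue: 48 − 347 = -299°, but |-299| > 180 so the shorter arc goes the other way: Δh = -299 + 360 = 61°.
H = 347 + 0.8 × (61) = 395.8 → 396 → 396 mod 360 = 36°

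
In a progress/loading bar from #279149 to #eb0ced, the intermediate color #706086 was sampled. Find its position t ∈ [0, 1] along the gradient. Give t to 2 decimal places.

0.37

Invert the lerp on the R channel (largest span, 196): t = (112 − 39) / (235 − 39) = 73/196 = 0.37245.
Check on G: (96 − 145)/(12 − 145) = 0.3684 ✓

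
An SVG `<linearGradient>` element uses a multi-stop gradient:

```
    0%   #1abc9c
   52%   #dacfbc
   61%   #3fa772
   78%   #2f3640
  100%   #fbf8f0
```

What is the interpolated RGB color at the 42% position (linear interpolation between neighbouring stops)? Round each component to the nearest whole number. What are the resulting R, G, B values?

(181, 203, 182)

42% lies between the 0% and 52% stops, so the local fraction is t = (42 − 0)/(52 − 0) = 42/52 ≈ 0.8077.
#1abc9c → (26, 188, 156); #dacfbc → (218, 207, 188).
R = 26 + 0.8077 × (218 − 26) = 181.078 → 181
G = 188 + 0.8077 × (207 − 188) = 203.346 → 203
B = 156 + 0.8077 × (188 − 156) = 181.846 → 182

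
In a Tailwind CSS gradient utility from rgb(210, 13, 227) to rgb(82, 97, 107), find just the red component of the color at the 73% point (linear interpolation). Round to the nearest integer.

117

R = 210 + 0.73 × (82 − 210) = 116.56 → 117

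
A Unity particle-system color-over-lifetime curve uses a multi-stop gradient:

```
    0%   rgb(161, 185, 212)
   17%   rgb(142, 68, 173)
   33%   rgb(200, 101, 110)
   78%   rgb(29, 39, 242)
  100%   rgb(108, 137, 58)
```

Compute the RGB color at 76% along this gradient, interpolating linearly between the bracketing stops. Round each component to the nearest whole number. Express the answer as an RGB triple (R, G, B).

(37, 42, 236)

76% lies between the 33% and 78% stops, so the local fraction is t = (76 − 33)/(78 − 33) = 43/45 ≈ 0.9556.
R = 200 + 0.9556 × (29 − 200) = 36.592 → 37
G = 101 + 0.9556 × (39 − 101) = 41.753 → 42
B = 110 + 0.9556 × (242 − 110) = 236.139 → 236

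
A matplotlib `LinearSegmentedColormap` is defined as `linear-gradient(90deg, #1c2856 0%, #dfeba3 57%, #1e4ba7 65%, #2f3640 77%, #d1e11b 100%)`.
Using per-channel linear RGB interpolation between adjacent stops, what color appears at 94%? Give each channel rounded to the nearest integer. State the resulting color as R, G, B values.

(167, 180, 37)

94% lies between the 77% and 100% stops, so the local fraction is t = (94 − 77)/(100 − 77) = 17/23 ≈ 0.7391.
#2f3640 → (47, 54, 64); #d1e11b → (209, 225, 27).
R = 47 + 0.7391 × (209 − 47) = 166.734 → 167
G = 54 + 0.7391 × (225 − 54) = 180.386 → 180
B = 64 + 0.7391 × (27 − 64) = 36.653 → 37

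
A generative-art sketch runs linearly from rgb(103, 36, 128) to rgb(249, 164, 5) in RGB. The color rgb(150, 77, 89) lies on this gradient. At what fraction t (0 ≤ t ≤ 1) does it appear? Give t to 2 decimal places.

Invert the lerp on the R channel (largest span, 146): t = (150 − 103) / (249 − 103) = 47/146 = 0.32192.
Check on G: (77 − 36)/(164 − 36) = 0.3203 ✓

0.32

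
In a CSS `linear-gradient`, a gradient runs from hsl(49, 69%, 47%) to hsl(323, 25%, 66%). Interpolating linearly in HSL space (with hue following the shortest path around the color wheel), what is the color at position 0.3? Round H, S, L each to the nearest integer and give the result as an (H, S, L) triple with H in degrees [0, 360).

(23, 56, 53)

Hue: 323 − 49 = 274°, but |274| > 180 so the shorter arc goes the other way: Δh = 274 − 360 = -86°.
H = 49 + 0.3 × (-86) = 23.2 → 23°
S = 69 + 0.3 × (25 − 69) = 55.8 → 56%
L = 47 + 0.3 × (66 − 47) = 52.7 → 53%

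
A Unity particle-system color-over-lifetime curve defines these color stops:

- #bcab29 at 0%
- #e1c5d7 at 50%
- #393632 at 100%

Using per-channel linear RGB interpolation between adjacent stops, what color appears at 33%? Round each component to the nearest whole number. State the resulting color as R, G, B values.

(212, 188, 156)

33% lies between the 0% and 50% stops, so the local fraction is t = (33 − 0)/(50 − 0) = 33/50 ≈ 0.66.
#bcab29 → (188, 171, 41); #e1c5d7 → (225, 197, 215).
R = 188 + 0.66 × (225 − 188) = 212.42 → 212
G = 171 + 0.66 × (197 − 171) = 188.16 → 188
B = 41 + 0.66 × (215 − 41) = 155.84 → 156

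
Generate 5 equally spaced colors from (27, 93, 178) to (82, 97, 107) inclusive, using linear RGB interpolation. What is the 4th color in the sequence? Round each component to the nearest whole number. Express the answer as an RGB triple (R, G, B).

(68, 96, 125)

With 5 swatches and endpoints inclusive, swatch 4 sits at t = (4 − 1)/(5 − 1) = 3/4 ≈ 0.75.
R = 27 + 0.75 × (82 − 27) = 68.25 → 68
G = 93 + 0.75 × (97 − 93) = 96 → 96
B = 178 + 0.75 × (107 − 178) = 124.75 → 125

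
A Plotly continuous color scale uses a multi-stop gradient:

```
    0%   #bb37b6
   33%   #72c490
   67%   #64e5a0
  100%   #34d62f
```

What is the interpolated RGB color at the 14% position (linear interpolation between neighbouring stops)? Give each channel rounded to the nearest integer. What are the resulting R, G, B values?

(156, 115, 166)

14% lies between the 0% and 33% stops, so the local fraction is t = (14 − 0)/(33 − 0) = 14/33 ≈ 0.4242.
#bb37b6 → (187, 55, 182); #72c490 → (114, 196, 144).
R = 187 + 0.4242 × (114 − 187) = 156.033 → 156
G = 55 + 0.4242 × (196 − 55) = 114.812 → 115
B = 182 + 0.4242 × (144 − 182) = 165.88 → 166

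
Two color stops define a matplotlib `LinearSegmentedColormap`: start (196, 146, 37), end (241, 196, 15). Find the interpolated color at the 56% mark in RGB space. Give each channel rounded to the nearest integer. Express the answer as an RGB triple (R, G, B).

(221, 174, 25)

56% corresponds to t = 0.56.
R = 196 + 0.56 × (241 − 196) = 196 + 0.56 × 45 = 221.2 → 221
G = 146 + 0.56 × (196 − 146) = 146 + 0.56 × 50 = 174 → 174
B = 37 + 0.56 × (15 − 37) = 37 + 0.56 × -22 = 24.68 → 25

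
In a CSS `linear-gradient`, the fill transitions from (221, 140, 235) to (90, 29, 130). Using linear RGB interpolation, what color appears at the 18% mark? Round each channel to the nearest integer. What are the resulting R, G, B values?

18% corresponds to t = 0.18.
R = 221 + 0.18 × (90 − 221) = 221 + 0.18 × -131 = 197.42 → 197
G = 140 + 0.18 × (29 − 140) = 140 + 0.18 × -111 = 120.02 → 120
B = 235 + 0.18 × (130 − 235) = 235 + 0.18 × -105 = 216.1 → 216

(197, 120, 216)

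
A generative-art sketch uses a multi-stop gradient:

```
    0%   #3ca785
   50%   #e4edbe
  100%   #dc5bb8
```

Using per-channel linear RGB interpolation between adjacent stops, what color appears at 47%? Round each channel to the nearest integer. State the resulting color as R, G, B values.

(218, 233, 187)

47% lies between the 0% and 50% stops, so the local fraction is t = (47 − 0)/(50 − 0) = 47/50 ≈ 0.94.
#3ca785 → (60, 167, 133); #e4edbe → (228, 237, 190).
R = 60 + 0.94 × (228 − 60) = 217.92 → 218
G = 167 + 0.94 × (237 − 167) = 232.8 → 233
B = 133 + 0.94 × (190 − 133) = 186.58 → 187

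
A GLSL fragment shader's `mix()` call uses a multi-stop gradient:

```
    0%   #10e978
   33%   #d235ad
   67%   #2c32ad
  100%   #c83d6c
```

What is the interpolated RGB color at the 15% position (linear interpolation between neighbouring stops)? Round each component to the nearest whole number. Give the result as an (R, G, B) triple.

15% lies between the 0% and 33% stops, so the local fraction is t = (15 − 0)/(33 − 0) = 15/33 ≈ 0.4545.
#10e978 → (16, 233, 120); #d235ad → (210, 53, 173).
R = 16 + 0.4545 × (210 − 16) = 104.173 → 104
G = 233 + 0.4545 × (53 − 233) = 151.19 → 151
B = 120 + 0.4545 × (173 − 120) = 144.089 → 144

(104, 151, 144)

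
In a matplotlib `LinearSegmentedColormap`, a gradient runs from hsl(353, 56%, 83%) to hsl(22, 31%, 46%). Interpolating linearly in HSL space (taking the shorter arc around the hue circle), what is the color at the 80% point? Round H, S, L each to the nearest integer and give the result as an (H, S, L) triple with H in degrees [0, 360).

Hue: 22 − 353 = -331°, but |-331| > 180 so the shorter arc goes the other way: Δh = -331 + 360 = 29°.
H = 353 + 0.8 × (29) = 376.2 → 376 → 376 mod 360 = 16°
S = 56 + 0.8 × (31 − 56) = 36 → 36%
L = 83 + 0.8 × (46 − 83) = 53.4 → 53%

(16, 36, 53)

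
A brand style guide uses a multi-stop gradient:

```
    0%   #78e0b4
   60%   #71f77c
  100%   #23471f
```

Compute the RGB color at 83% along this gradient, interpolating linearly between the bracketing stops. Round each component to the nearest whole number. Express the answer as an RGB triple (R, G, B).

83% lies between the 60% and 100% stops, so the local fraction is t = (83 − 60)/(100 − 60) = 23/40 ≈ 0.575.
#71f77c → (113, 247, 124); #23471f → (35, 71, 31).
R = 113 + 0.575 × (35 − 113) = 68.15 → 68
G = 247 + 0.575 × (71 − 247) = 145.8 → 146
B = 124 + 0.575 × (31 − 124) = 70.525 → 71

(68, 146, 71)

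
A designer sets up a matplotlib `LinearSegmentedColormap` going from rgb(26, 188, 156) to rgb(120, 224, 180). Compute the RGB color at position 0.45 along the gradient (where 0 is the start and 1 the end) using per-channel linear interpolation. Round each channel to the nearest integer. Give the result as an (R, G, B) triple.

R = 26 + 0.45 × (120 − 26) = 26 + 0.45 × 94 = 68.3 → 68
G = 188 + 0.45 × (224 − 188) = 188 + 0.45 × 36 = 204.2 → 204
B = 156 + 0.45 × (180 − 156) = 156 + 0.45 × 24 = 166.8 → 167

(68, 204, 167)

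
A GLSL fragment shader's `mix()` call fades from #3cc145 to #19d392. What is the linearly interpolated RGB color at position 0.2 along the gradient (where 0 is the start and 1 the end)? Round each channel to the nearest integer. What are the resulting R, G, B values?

#3cc145 → (60, 193, 69); #19d392 → (25, 211, 146).
R = 60 + 0.2 × (25 − 60) = 60 + 0.2 × -35 = 53 → 53
G = 193 + 0.2 × (211 − 193) = 193 + 0.2 × 18 = 196.6 → 197
B = 69 + 0.2 × (146 − 69) = 69 + 0.2 × 77 = 84.4 → 84

(53, 197, 84)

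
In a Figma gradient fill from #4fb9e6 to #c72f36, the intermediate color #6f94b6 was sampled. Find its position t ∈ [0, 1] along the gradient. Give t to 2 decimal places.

0.27

Invert the lerp on the B channel (largest span, 176): t = (182 − 230) / (54 − 230) = -48/-176 = 0.27273.
Check on R: (111 − 79)/(199 − 79) = 0.2667 ✓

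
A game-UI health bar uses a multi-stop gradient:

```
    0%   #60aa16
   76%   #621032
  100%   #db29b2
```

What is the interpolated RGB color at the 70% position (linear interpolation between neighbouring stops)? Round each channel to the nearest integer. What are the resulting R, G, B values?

(98, 28, 48)

70% lies between the 0% and 76% stops, so the local fraction is t = (70 − 0)/(76 − 0) = 70/76 ≈ 0.9211.
#60aa16 → (96, 170, 22); #621032 → (98, 16, 50).
R = 96 + 0.9211 × (98 − 96) = 97.842 → 98
G = 170 + 0.9211 × (16 − 170) = 28.151 → 28
B = 22 + 0.9211 × (50 − 22) = 47.791 → 48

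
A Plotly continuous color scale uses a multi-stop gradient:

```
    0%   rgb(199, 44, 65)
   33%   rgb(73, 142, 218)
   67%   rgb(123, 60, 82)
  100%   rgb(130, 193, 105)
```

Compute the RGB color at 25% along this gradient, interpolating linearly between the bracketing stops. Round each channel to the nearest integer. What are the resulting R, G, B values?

(104, 118, 181)

25% lies between the 0% and 33% stops, so the local fraction is t = (25 − 0)/(33 − 0) = 25/33 ≈ 0.7576.
R = 199 + 0.7576 × (73 − 199) = 103.542 → 104
G = 44 + 0.7576 × (142 − 44) = 118.245 → 118
B = 65 + 0.7576 × (218 − 65) = 180.913 → 181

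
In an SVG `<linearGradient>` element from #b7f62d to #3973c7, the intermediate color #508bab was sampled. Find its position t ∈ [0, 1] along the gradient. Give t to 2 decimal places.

Invert the lerp on the B channel (largest span, 154): t = (171 − 45) / (199 − 45) = 126/154 = 0.81818.
Check on R: (80 − 183)/(57 − 183) = 0.8175 ✓

0.82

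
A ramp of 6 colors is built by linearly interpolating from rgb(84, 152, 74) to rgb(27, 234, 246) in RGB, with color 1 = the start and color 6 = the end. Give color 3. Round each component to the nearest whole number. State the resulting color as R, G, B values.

(61, 185, 143)

With 6 swatches and endpoints inclusive, swatch 3 sits at t = (3 − 1)/(6 − 1) = 2/5 ≈ 0.4.
R = 84 + 0.4 × (27 − 84) = 61.2 → 61
G = 152 + 0.4 × (234 − 152) = 184.8 → 185
B = 74 + 0.4 × (246 − 74) = 142.8 → 143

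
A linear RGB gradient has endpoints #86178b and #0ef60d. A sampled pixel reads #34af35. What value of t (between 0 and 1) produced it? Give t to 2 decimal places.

Invert the lerp on the G channel (largest span, 223): t = (175 − 23) / (246 − 23) = 152/223 = 0.68161.
Check on R: (52 − 134)/(14 − 134) = 0.6833 ✓

0.68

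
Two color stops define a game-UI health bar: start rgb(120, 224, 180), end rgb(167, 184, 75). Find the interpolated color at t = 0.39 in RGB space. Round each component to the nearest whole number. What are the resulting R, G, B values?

R = 120 + 0.39 × (167 − 120) = 120 + 0.39 × 47 = 138.33 → 138
G = 224 + 0.39 × (184 − 224) = 224 + 0.39 × -40 = 208.4 → 208
B = 180 + 0.39 × (75 − 180) = 180 + 0.39 × -105 = 139.05 → 139

(138, 208, 139)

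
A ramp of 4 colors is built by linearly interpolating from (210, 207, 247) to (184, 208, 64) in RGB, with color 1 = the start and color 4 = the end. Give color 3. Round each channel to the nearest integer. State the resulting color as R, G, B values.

With 4 swatches and endpoints inclusive, swatch 3 sits at t = (3 − 1)/(4 − 1) = 2/3 ≈ 0.6667.
R = 210 + 0.6667 × (184 − 210) = 192.666 → 193
G = 207 + 0.6667 × (208 − 207) = 207.667 → 208
B = 247 + 0.6667 × (64 − 247) = 124.994 → 125

(193, 208, 125)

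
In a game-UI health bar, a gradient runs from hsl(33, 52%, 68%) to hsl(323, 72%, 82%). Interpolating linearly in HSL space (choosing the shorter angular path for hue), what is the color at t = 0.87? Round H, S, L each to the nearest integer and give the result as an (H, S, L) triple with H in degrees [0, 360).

(332, 69, 80)

Hue: 323 − 33 = 290°, but |290| > 180 so the shorter arc goes the other way: Δh = 290 − 360 = -70°.
H = 33 + 0.87 × (-70) = -27.9 → -28 → -28 mod 360 = 332°
S = 52 + 0.87 × (72 − 52) = 69.4 → 69%
L = 68 + 0.87 × (82 − 68) = 80.18 → 80%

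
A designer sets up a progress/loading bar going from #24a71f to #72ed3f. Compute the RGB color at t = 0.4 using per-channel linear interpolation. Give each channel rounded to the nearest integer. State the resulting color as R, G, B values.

#24a71f → (36, 167, 31); #72ed3f → (114, 237, 63).
R = 36 + 0.4 × (114 − 36) = 36 + 0.4 × 78 = 67.2 → 67
G = 167 + 0.4 × (237 − 167) = 167 + 0.4 × 70 = 195 → 195
B = 31 + 0.4 × (63 − 31) = 31 + 0.4 × 32 = 43.8 → 44

(67, 195, 44)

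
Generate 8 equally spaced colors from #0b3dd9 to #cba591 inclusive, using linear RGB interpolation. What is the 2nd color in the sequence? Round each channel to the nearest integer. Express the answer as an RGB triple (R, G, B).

With 8 swatches and endpoints inclusive, swatch 2 sits at t = (2 − 1)/(8 − 1) = 1/7 ≈ 0.1429.
#0b3dd9 → (11, 61, 217); #cba591 → (203, 165, 145).
R = 11 + 0.1429 × (203 − 11) = 38.437 → 38
G = 61 + 0.1429 × (165 − 61) = 75.862 → 76
B = 217 + 0.1429 × (145 − 217) = 206.711 → 207

(38, 76, 207)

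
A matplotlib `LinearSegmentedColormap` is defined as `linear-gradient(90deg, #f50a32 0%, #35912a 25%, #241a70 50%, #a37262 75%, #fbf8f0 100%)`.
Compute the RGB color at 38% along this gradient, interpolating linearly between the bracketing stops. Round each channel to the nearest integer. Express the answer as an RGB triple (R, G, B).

38% lies between the 25% and 50% stops, so the local fraction is t = (38 − 25)/(50 − 25) = 13/25 ≈ 0.52.
#35912a → (53, 145, 42); #241a70 → (36, 26, 112).
R = 53 + 0.52 × (36 − 53) = 44.16 → 44
G = 145 + 0.52 × (26 − 145) = 83.12 → 83
B = 42 + 0.52 × (112 − 42) = 78.4 → 78

(44, 83, 78)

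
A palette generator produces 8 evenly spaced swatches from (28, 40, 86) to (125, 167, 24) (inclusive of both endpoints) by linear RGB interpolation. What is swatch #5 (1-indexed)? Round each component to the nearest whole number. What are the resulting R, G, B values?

With 8 swatches and endpoints inclusive, swatch 5 sits at t = (5 − 1)/(8 − 1) = 4/7 ≈ 0.5714.
R = 28 + 0.5714 × (125 − 28) = 83.426 → 83
G = 40 + 0.5714 × (167 − 40) = 112.568 → 113
B = 86 + 0.5714 × (24 − 86) = 50.573 → 51

(83, 113, 51)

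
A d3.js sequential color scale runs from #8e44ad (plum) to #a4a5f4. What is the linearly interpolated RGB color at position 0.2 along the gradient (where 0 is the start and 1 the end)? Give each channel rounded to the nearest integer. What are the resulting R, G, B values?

(146, 87, 187)

#8e44ad → (142, 68, 173); #a4a5f4 → (164, 165, 244).
R = 142 + 0.2 × (164 − 142) = 142 + 0.2 × 22 = 146.4 → 146
G = 68 + 0.2 × (165 − 68) = 68 + 0.2 × 97 = 87.4 → 87
B = 173 + 0.2 × (244 − 173) = 173 + 0.2 × 71 = 187.2 → 187
So the blended color is (146, 87, 187), about #9257bb.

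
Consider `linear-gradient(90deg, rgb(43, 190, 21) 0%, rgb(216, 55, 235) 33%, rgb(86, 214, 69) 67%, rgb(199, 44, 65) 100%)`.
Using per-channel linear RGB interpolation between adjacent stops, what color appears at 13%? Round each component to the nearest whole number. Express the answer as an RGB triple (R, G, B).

(111, 137, 105)

13% lies between the 0% and 33% stops, so the local fraction is t = (13 − 0)/(33 − 0) = 13/33 ≈ 0.3939.
R = 43 + 0.3939 × (216 − 43) = 111.145 → 111
G = 190 + 0.3939 × (55 − 190) = 136.823 → 137
B = 21 + 0.3939 × (235 − 21) = 105.295 → 105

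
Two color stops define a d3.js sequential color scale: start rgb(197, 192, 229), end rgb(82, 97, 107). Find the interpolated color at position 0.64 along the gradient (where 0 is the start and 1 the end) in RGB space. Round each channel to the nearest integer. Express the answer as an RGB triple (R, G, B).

R = 197 + 0.64 × (82 − 197) = 197 + 0.64 × -115 = 123.4 → 123
G = 192 + 0.64 × (97 − 192) = 192 + 0.64 × -95 = 131.2 → 131
B = 229 + 0.64 × (107 − 229) = 229 + 0.64 × -122 = 150.92 → 151

(123, 131, 151)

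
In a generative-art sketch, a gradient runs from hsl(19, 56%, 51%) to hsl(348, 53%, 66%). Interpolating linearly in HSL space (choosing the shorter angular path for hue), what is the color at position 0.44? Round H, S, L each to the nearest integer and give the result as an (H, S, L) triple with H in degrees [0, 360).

(5, 55, 58)

Hue: 348 − 19 = 329°, but |329| > 180 so the shorter arc goes the other way: Δh = 329 − 360 = -31°.
H = 19 + 0.44 × (-31) = 5.36 → 5°
S = 56 + 0.44 × (53 − 56) = 54.68 → 55%
L = 51 + 0.44 × (66 − 51) = 57.6 → 58%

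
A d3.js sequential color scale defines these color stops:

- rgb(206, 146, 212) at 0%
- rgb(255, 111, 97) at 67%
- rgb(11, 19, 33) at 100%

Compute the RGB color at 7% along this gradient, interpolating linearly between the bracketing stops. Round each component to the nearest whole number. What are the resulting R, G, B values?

7% lies between the 0% and 67% stops, so the local fraction is t = (7 − 0)/(67 − 0) = 7/67 ≈ 0.1045.
R = 206 + 0.1045 × (255 − 206) = 211.12 → 211
G = 146 + 0.1045 × (111 − 146) = 142.343 → 142
B = 212 + 0.1045 × (97 − 212) = 199.982 → 200

(211, 142, 200)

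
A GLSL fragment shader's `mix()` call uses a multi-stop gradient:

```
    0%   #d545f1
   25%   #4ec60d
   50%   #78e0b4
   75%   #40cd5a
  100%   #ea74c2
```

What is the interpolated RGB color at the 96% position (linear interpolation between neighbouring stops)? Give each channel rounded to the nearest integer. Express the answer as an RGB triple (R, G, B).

96% lies between the 75% and 100% stops, so the local fraction is t = (96 − 75)/(100 − 75) = 21/25 ≈ 0.84.
#40cd5a → (64, 205, 90); #ea74c2 → (234, 116, 194).
R = 64 + 0.84 × (234 − 64) = 206.8 → 207
G = 205 + 0.84 × (116 − 205) = 130.24 → 130
B = 90 + 0.84 × (194 − 90) = 177.36 → 177

(207, 130, 177)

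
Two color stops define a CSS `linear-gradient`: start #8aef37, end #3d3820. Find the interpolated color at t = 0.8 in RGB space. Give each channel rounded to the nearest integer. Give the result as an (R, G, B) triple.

(76, 93, 37)

#8aef37 → (138, 239, 55); #3d3820 → (61, 56, 32).
R = 138 + 0.8 × (61 − 138) = 138 + 0.8 × -77 = 76.4 → 76
G = 239 + 0.8 × (56 − 239) = 239 + 0.8 × -183 = 92.6 → 93
B = 55 + 0.8 × (32 − 55) = 55 + 0.8 × -23 = 36.6 → 37
So the blended color is (76, 93, 37), about #4c5d25.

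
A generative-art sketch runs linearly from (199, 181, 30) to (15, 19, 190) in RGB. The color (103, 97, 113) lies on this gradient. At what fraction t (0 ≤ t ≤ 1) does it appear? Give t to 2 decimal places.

Invert the lerp on the R channel (largest span, 184): t = (103 − 199) / (15 − 199) = -96/-184 = 0.52174.
Check on G: (97 − 181)/(19 − 181) = 0.5185 ✓

0.52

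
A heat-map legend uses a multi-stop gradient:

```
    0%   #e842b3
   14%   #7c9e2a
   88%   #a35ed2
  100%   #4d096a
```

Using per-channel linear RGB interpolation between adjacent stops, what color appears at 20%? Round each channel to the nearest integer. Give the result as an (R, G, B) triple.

(127, 153, 56)

20% lies between the 14% and 88% stops, so the local fraction is t = (20 − 14)/(88 − 14) = 6/74 ≈ 0.0811.
#7c9e2a → (124, 158, 42); #a35ed2 → (163, 94, 210).
R = 124 + 0.0811 × (163 − 124) = 127.163 → 127
G = 158 + 0.0811 × (94 − 158) = 152.81 → 153
B = 42 + 0.0811 × (210 − 42) = 55.625 → 56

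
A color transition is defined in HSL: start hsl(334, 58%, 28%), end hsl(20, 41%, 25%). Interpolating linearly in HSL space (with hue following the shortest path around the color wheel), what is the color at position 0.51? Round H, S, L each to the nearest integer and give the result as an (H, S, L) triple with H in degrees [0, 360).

Hue: 20 − 334 = -314°, but |-314| > 180 so the shorter arc goes the other way: Δh = -314 + 360 = 46°.
H = 334 + 0.51 × (46) = 357.46 → 357°
S = 58 + 0.51 × (41 − 58) = 49.33 → 49%
L = 28 + 0.51 × (25 − 28) = 26.47 → 26%

(357, 49, 26)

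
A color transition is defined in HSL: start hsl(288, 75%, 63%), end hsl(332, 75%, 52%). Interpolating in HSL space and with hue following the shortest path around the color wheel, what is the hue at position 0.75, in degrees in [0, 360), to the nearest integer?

321

Hue arc: Δh = 332 − 288 = 44° (|Δh| ≤ 180, already the shorter path).
H = 288 + 0.75 × (44) = 321 → 321°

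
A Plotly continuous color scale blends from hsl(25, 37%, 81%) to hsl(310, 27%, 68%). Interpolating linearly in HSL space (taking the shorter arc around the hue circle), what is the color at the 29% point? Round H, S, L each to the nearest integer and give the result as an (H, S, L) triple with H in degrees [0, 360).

Hue: 310 − 25 = 285°, but |285| > 180 so the shorter arc goes the other way: Δh = 285 − 360 = -75°.
H = 25 + 0.29 × (-75) = 3.25 → 3°
S = 37 + 0.29 × (27 − 37) = 34.1 → 34%
L = 81 + 0.29 × (68 − 81) = 77.23 → 77%

(3, 34, 77)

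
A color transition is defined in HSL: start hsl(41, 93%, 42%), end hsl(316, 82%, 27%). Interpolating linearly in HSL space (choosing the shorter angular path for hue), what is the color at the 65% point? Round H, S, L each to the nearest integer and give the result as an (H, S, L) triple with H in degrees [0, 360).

(346, 86, 32)

Hue: 316 − 41 = 275°, but |275| > 180 so the shorter arc goes the other way: Δh = 275 − 360 = -85°.
H = 41 + 0.65 × (-85) = -14.25 → -14 → -14 mod 360 = 346°
S = 93 + 0.65 × (82 − 93) = 85.85 → 86%
L = 42 + 0.65 × (27 − 42) = 32.25 → 32%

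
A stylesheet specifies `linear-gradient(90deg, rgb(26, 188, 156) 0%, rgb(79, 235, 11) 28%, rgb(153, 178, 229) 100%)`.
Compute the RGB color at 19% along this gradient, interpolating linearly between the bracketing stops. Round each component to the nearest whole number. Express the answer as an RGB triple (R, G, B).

19% lies between the 0% and 28% stops, so the local fraction is t = (19 − 0)/(28 − 0) = 19/28 ≈ 0.6786.
R = 26 + 0.6786 × (79 − 26) = 61.966 → 62
G = 188 + 0.6786 × (235 − 188) = 219.894 → 220
B = 156 + 0.6786 × (11 − 156) = 57.603 → 58

(62, 220, 58)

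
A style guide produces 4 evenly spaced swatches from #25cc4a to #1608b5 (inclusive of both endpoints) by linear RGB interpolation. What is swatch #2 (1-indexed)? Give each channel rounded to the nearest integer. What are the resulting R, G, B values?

With 4 swatches and endpoints inclusive, swatch 2 sits at t = (2 − 1)/(4 − 1) = 1/3 ≈ 0.3333.
#25cc4a → (37, 204, 74); #1608b5 → (22, 8, 181).
R = 37 + 0.3333 × (22 − 37) = 32.001 → 32
G = 204 + 0.3333 × (8 − 204) = 138.673 → 139
B = 74 + 0.3333 × (181 − 74) = 109.663 → 110

(32, 139, 110)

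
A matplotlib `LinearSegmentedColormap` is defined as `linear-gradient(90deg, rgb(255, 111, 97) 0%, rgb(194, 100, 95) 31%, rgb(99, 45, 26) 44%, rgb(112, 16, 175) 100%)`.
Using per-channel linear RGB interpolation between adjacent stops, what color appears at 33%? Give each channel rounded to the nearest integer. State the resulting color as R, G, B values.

33% lies between the 31% and 44% stops, so the local fraction is t = (33 − 31)/(44 − 31) = 2/13 ≈ 0.1538.
R = 194 + 0.1538 × (99 − 194) = 179.389 → 179
G = 100 + 0.1538 × (45 − 100) = 91.541 → 92
B = 95 + 0.1538 × (26 − 95) = 84.388 → 84

(179, 92, 84)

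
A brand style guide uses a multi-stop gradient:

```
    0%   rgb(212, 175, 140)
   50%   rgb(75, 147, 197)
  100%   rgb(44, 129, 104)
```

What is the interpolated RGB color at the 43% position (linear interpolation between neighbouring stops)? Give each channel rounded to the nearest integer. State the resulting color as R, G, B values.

43% lies between the 0% and 50% stops, so the local fraction is t = (43 − 0)/(50 − 0) = 43/50 ≈ 0.86.
R = 212 + 0.86 × (75 − 212) = 94.18 → 94
G = 175 + 0.86 × (147 − 175) = 150.92 → 151
B = 140 + 0.86 × (197 − 140) = 189.02 → 189

(94, 151, 189)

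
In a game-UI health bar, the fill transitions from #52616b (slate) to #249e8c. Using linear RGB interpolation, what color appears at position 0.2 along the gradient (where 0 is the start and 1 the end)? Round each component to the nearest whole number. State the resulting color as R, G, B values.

#52616b → (82, 97, 107); #249e8c → (36, 158, 140).
R = 82 + 0.2 × (36 − 82) = 82 + 0.2 × -46 = 72.8 → 73
G = 97 + 0.2 × (158 − 97) = 97 + 0.2 × 61 = 109.2 → 109
B = 107 + 0.2 × (140 − 107) = 107 + 0.2 × 33 = 113.6 → 114

(73, 109, 114)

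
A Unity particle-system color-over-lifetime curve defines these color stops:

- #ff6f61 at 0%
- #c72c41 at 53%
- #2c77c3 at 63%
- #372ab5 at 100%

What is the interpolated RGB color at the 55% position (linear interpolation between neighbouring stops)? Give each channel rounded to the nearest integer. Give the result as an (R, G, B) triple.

(168, 59, 91)

55% lies between the 53% and 63% stops, so the local fraction is t = (55 − 53)/(63 − 53) = 2/10 ≈ 0.2.
#c72c41 → (199, 44, 65); #2c77c3 → (44, 119, 195).
R = 199 + 0.2 × (44 − 199) = 168 → 168
G = 44 + 0.2 × (119 − 44) = 59 → 59
B = 65 + 0.2 × (195 − 65) = 91 → 91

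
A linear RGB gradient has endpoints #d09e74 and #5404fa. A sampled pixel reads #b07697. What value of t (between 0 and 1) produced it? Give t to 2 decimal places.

Invert the lerp on the G channel (largest span, 154): t = (118 − 158) / (4 − 158) = -40/-154 = 0.25974.
Check on R: (176 − 208)/(84 − 208) = 0.2581 ✓

0.26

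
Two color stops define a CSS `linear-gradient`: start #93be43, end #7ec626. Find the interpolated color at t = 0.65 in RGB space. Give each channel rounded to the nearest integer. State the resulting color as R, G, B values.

(133, 195, 48)

#93be43 → (147, 190, 67); #7ec626 → (126, 198, 38).
R = 147 + 0.65 × (126 − 147) = 147 + 0.65 × -21 = 133.35 → 133
G = 190 + 0.65 × (198 − 190) = 190 + 0.65 × 8 = 195.2 → 195
B = 67 + 0.65 × (38 − 67) = 67 + 0.65 × -29 = 48.15 → 48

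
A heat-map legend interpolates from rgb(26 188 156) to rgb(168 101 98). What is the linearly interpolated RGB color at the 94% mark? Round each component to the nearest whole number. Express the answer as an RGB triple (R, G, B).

94% corresponds to t = 0.94.
R = 26 + 0.94 × (168 − 26) = 26 + 0.94 × 142 = 159.48 → 159
G = 188 + 0.94 × (101 − 188) = 188 + 0.94 × -87 = 106.22 → 106
B = 156 + 0.94 × (98 − 156) = 156 + 0.94 × -58 = 101.48 → 101

(159, 106, 101)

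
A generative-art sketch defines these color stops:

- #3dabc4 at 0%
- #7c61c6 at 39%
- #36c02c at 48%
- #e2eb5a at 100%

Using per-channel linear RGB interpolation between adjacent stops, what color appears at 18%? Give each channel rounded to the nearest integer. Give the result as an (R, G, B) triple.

(90, 137, 197)

18% lies between the 0% and 39% stops, so the local fraction is t = (18 − 0)/(39 − 0) = 18/39 ≈ 0.4615.
#3dabc4 → (61, 171, 196); #7c61c6 → (124, 97, 198).
R = 61 + 0.4615 × (124 − 61) = 90.075 → 90
G = 171 + 0.4615 × (97 − 171) = 136.849 → 137
B = 196 + 0.4615 × (198 − 196) = 196.923 → 197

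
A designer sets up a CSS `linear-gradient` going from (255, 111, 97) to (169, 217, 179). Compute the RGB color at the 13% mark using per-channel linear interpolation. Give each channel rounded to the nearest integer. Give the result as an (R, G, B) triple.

(244, 125, 108)

13% corresponds to t = 0.13.
R = 255 + 0.13 × (169 − 255) = 255 + 0.13 × -86 = 243.82 → 244
G = 111 + 0.13 × (217 − 111) = 111 + 0.13 × 106 = 124.78 → 125
B = 97 + 0.13 × (179 − 97) = 97 + 0.13 × 82 = 107.66 → 108
So the blended color is (244, 125, 108), about #f47d6c.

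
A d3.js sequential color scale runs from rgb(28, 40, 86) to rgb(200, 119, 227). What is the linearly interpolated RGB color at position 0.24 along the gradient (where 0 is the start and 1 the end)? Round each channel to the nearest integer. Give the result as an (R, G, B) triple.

(69, 59, 120)

R = 28 + 0.24 × (200 − 28) = 28 + 0.24 × 172 = 69.28 → 69
G = 40 + 0.24 × (119 − 40) = 40 + 0.24 × 79 = 58.96 → 59
B = 86 + 0.24 × (227 − 86) = 86 + 0.24 × 141 = 119.84 → 120
So the blended color is (69, 59, 120), about #453b78.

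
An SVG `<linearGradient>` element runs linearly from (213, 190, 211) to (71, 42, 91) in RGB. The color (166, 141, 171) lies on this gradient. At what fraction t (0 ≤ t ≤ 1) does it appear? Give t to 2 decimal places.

Invert the lerp on the G channel (largest span, 148): t = (141 − 190) / (42 − 190) = -49/-148 = 0.33108.
Check on R: (166 − 213)/(71 − 213) = 0.331 ✓

0.33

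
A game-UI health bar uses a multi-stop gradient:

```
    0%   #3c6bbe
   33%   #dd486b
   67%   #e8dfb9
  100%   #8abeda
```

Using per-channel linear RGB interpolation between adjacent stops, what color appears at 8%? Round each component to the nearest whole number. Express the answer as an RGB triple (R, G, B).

8% lies between the 0% and 33% stops, so the local fraction is t = (8 − 0)/(33 − 0) = 8/33 ≈ 0.2424.
#3c6bbe → (60, 107, 190); #dd486b → (221, 72, 107).
R = 60 + 0.2424 × (221 − 60) = 99.026 → 99
G = 107 + 0.2424 × (72 − 107) = 98.516 → 99
B = 190 + 0.2424 × (107 − 190) = 169.881 → 170

(99, 99, 170)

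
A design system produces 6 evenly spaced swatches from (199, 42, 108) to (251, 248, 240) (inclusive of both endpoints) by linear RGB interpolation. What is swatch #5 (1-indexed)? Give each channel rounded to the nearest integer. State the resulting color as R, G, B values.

(241, 207, 214)

With 6 swatches and endpoints inclusive, swatch 5 sits at t = (5 − 1)/(6 − 1) = 4/5 ≈ 0.8.
R = 199 + 0.8 × (251 − 199) = 240.6 → 241
G = 42 + 0.8 × (248 − 42) = 206.8 → 207
B = 108 + 0.8 × (240 − 108) = 213.6 → 214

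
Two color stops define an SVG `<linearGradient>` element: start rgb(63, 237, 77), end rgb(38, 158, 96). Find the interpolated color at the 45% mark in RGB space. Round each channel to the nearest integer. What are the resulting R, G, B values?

45% corresponds to t = 0.45.
R = 63 + 0.45 × (38 − 63) = 63 + 0.45 × -25 = 51.75 → 52
G = 237 + 0.45 × (158 − 237) = 237 + 0.45 × -79 = 201.45 → 201
B = 77 + 0.45 × (96 − 77) = 77 + 0.45 × 19 = 85.55 → 86

(52, 201, 86)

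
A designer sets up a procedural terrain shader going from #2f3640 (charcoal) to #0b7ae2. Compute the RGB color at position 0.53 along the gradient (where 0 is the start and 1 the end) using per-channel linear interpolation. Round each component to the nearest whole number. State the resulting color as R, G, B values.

#2f3640 → (47, 54, 64); #0b7ae2 → (11, 122, 226).
R = 47 + 0.53 × (11 − 47) = 47 + 0.53 × -36 = 27.92 → 28
G = 54 + 0.53 × (122 − 54) = 54 + 0.53 × 68 = 90.04 → 90
B = 64 + 0.53 × (226 − 64) = 64 + 0.53 × 162 = 149.86 → 150
So the blended color is (28, 90, 150), about #1c5a96.

(28, 90, 150)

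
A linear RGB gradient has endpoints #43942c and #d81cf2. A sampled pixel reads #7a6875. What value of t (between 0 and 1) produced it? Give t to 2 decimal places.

0.37

Invert the lerp on the B channel (largest span, 198): t = (117 − 44) / (242 − 44) = 73/198 = 0.36869.
Check on R: (122 − 67)/(216 − 67) = 0.3691 ✓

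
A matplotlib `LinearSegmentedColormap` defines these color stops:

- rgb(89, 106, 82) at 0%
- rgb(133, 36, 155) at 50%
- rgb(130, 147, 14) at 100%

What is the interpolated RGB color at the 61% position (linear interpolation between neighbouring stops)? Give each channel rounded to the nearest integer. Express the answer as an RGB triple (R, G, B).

(132, 60, 124)

61% lies between the 50% and 100% stops, so the local fraction is t = (61 − 50)/(100 − 50) = 11/50 ≈ 0.22.
R = 133 + 0.22 × (130 − 133) = 132.34 → 132
G = 36 + 0.22 × (147 − 36) = 60.42 → 60
B = 155 + 0.22 × (14 − 155) = 123.98 → 124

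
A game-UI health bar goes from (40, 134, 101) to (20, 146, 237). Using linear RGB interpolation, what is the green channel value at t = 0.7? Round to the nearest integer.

G = 134 + 0.7 × (146 − 134) = 142.4 → 142

142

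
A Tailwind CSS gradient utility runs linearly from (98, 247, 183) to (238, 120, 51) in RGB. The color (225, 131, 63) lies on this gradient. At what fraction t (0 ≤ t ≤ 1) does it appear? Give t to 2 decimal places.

Invert the lerp on the R channel (largest span, 140): t = (225 − 98) / (238 − 98) = 127/140 = 0.90714.
Check on G: (131 − 247)/(120 − 247) = 0.9134 ✓

0.91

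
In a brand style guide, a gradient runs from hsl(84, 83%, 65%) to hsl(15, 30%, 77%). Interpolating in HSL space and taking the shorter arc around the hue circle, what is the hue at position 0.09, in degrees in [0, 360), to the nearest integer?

Hue arc: Δh = 15 − 84 = -69° (|Δh| ≤ 180, already the shorter path).
H = 84 + 0.09 × (-69) = 77.79 → 78°

78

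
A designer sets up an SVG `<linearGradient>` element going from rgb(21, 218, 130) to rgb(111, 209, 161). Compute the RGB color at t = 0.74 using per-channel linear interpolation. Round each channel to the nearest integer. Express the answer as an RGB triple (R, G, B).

(88, 211, 153)

R = 21 + 0.74 × (111 − 21) = 21 + 0.74 × 90 = 87.6 → 88
G = 218 + 0.74 × (209 − 218) = 218 + 0.74 × -9 = 211.34 → 211
B = 130 + 0.74 × (161 − 130) = 130 + 0.74 × 31 = 152.94 → 153
So the blended color is (88, 211, 153), about #58d399.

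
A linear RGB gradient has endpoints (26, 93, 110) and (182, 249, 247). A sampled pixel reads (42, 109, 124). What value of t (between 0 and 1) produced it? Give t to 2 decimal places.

0.10

Invert the lerp on the R channel (largest span, 156): t = (42 − 26) / (182 − 26) = 16/156 = 0.10256.
Check on G: (109 − 93)/(249 − 93) = 0.1026 ✓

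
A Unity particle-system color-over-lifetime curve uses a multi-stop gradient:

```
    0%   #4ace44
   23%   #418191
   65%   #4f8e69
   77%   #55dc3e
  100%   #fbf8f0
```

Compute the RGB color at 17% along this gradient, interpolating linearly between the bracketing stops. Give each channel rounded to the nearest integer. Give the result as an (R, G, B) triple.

17% lies between the 0% and 23% stops, so the local fraction is t = (17 − 0)/(23 − 0) = 17/23 ≈ 0.7391.
#4ace44 → (74, 206, 68); #418191 → (65, 129, 145).
R = 74 + 0.7391 × (65 − 74) = 67.348 → 67
G = 206 + 0.7391 × (129 − 206) = 149.089 → 149
B = 68 + 0.7391 × (145 − 68) = 124.911 → 125

(67, 149, 125)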